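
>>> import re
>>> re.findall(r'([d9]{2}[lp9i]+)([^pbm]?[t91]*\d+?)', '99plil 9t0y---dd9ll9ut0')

[('99plil', ' 9t0'), ('dd9ll9', 'ut0')]

This matches exactly 2 of one of [d9], then one or more of one of [lp9i] (captured); then optionally any character except [pbm], then zero or more of one of [t91], then one or more of a digit (lazy) (captured).
2 groups means each result is a tuple of 2 captured strings — 2 here.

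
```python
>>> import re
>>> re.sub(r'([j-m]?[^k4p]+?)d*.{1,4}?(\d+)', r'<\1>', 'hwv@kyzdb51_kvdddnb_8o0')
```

'hwv@<ky>_<kv>o0'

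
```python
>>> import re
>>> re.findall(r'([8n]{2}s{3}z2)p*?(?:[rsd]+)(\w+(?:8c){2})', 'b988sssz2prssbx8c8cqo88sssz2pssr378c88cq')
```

[('88sssz2', 'bx8c8c')]

This matches exactly 2 of one of [8n], then exactly 3 of the literal 's', then the literal 'z2' (captured); then zero or more of a literal 'p' (lazy); then one or more of one of [rsd] (non-capturing group); then one or more of a word character, then the literal '8c' repeated 2 times (captured).
Scanning left to right: at [2:19] match '88sssz2prssbx8c8c', groups = ('88sssz2', 'bx8c8c').
With 2 capturing groups, `findall` returns a 2-tuple per match.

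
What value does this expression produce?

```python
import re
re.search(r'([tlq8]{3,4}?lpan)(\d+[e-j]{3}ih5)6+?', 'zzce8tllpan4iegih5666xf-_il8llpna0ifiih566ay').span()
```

(4, 19)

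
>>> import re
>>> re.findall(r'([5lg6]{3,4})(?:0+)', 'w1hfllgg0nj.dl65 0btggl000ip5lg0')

['llgg', 'ggl', '5lg']

This matches 3 to 4 of one of [5lg6] (captured); then one or more of a literal '0' (non-capturing group).
Scanning left to right: at [4:9] match 'llgg0', group 1 = 'llgg'; at [20:26] match 'ggl000', group 1 = 'ggl'; at [28:32] match '5lg0', group 1 = '5lg'.
One capturing group, so `findall` returns just the captured substring from each match — 3 in all.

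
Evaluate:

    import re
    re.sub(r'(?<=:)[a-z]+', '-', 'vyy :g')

'vyy :-'

Because the assertion is zero-width, the text it checks is not consumed and won't appear in the result.
Matches: at [5:6] → 'g'.
`sub` substitutes '-' at each match site.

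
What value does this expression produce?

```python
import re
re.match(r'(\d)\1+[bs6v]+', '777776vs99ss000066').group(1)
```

The match spans [0:8] → '777776vs'.
Captured: group 1 = '7'.

'7'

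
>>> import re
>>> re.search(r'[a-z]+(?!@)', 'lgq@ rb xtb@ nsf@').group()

Because the assertion is negative and zero-width, positions next to the forbidden text are skipped.
`re.search` tries every starting position until one works.
The match spans [0:2] → 'lg'.

'lg'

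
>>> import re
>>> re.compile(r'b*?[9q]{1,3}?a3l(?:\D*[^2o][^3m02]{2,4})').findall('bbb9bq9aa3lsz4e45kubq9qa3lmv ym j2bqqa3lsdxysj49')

The pattern matches zero or more of the literal 'b' (lazy), then 1 to 3 of one of [9q] (lazy), then the literal 'a3l'; then zero or more of a non-digit, then any character except [2o], then 2 to 4 of any character except [3m02] (non-capturing group).
Scanning left to right: at [19:33] → 'bq9qa3lmv ym j'; at [34:48] → 'bqqa3lsdxysj49'.
No capturing groups, so `findall` returns the 2 full match strings.

['bq9qa3lmv ym j', 'bqqa3lsdxysj49']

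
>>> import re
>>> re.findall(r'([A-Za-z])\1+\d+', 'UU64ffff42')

['U', 'f']

A backreference is literal: `\1` must see the identical characters the first group matched.
Matches: at [0:4] match 'UU64', group 1 = 'U'; at [4:10] match 'ffff42', group 1 = 'f'.
`findall` collects group 1 from each match (2 total).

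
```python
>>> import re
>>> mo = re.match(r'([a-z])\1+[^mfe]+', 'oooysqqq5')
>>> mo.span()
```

`match` is anchored at position 0; if the pattern doesn't fit there, it returns None.
The match spans [0:9] → 'oooysqqq5'.

(0, 9)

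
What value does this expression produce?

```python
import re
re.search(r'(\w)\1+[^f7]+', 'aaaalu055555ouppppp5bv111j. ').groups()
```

('a',)

The match spans [0:28] → 'aaaalu055555ouppppp5bv111j. '.
Captured: group 1 = 'a'.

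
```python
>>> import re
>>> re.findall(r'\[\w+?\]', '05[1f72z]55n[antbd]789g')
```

Since nothing is captured, `findall` lists the 2 matched substrings directly.

['[1f72z]', '[antbd]']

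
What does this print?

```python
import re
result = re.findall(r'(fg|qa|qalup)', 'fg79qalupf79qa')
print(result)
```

['fg', 'qa', 'qa']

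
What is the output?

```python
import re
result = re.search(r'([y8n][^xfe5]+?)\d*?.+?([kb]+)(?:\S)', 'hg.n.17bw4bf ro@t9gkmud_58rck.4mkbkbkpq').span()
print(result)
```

(3, 9)

The match spans [3:9] → 'n.17bw'.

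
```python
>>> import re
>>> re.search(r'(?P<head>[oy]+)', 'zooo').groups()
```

('ooo',)

This matches one or more of one of [oy] (captured as 'head').
`search` walks the string left to right and returns the first match it finds.
The match spans [1:4] → 'ooo'.
Captured: group 1 = 'ooo'.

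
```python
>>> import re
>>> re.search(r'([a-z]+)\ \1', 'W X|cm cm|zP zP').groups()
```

('cm',)

`\1` has to match the exact text group 1 already captured.
`search` walks the string left to right and returns the first match it finds.
The match spans [4:9] → 'cm cm'.
Captured: group 1 = 'cm'.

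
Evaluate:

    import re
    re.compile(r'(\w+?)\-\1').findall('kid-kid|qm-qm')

['kid', 'qm']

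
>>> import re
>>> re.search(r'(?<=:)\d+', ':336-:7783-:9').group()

'336'

Because the assertion is zero-width, the text it checks is not consumed and won't appear in the result.
`re.search` tries every starting position until one works.
The match spans [1:4] → '336'.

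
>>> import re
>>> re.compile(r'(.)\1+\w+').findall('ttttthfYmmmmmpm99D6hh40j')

A backreference is literal: `\1` must see the identical characters the first group matched.
Scanning left to right: at [0:24] match 'ttttthfYmmmmmpm99D6hh40j', group 1 = 't'.
One capturing group, so `findall` returns just the captured substring from the one match — 1 in all.

['t']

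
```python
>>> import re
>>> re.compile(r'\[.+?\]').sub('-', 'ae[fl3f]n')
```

'ae-n'

Matches: at [2:8] → '[fl3f]'.
Each match is replaced by '-'.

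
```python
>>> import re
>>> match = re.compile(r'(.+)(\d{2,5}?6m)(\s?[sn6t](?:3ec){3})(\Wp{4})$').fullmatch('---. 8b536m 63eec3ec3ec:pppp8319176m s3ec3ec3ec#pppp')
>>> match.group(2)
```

The match spans [0:52] → '---. 8b536m 63eec3ec3ec:pppp8319176m s3ec3ec3ec#pppp'.
Captured: group 1 = '---. 8b536m 63eec3ec3ec:pppp8319', group 2 = '176m', group 3 = ' s3ec3ec3ec', group 4 = '#pppp'.

'176m'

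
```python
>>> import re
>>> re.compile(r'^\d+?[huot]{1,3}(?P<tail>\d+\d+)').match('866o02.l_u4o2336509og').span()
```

(0, 6)

The pattern matches anchored at the start of the string; then one or more of a digit (lazy); then 1 to 3 of one of [huot]; then one or more of a digit, then one or more of a digit (captured as 'tail').
`re.match` won't scan ahead — the pattern has to work from the very first character.
The match spans [0:6] → '866o02'.
Captured: group 1 = '02'.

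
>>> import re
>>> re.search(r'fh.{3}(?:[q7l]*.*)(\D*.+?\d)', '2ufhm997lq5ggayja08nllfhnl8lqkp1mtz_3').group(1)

'_3'

Pattern: the literal 'fh', then exactly 3 of any character; then zero or more of one of [q7l], then zero or more of any character (non-capturing group); then zero or more of a non-digit, then one or more of any character (lazy), then a digit (captured).
`search` walks the string left to right and returns the first match it finds.
The match spans [2:37] → 'fhm997lq5ggayja08nllfhnl8lqkp1mtz_3'.
Captured: group 1 = '_3'.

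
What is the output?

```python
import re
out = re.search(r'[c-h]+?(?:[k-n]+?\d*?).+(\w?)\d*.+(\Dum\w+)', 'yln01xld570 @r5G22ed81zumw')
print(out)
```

None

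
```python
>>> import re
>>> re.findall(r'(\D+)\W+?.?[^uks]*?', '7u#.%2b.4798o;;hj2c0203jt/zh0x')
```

Pattern: one or more of a non-digit (captured); then one or more of a non-word character (lazy); then optionally any character, then zero or more of any character except [uks] (lazy).
Lazy quantifiers expand one character at a time until the remainder of the pattern can match.
Scanning left to right: at [1:6] match 'u#.%2', group 1 = 'u#.'; at [6:9] match 'b.4', group 1 = 'b'; at [12:16] match 'o;;h', group 1 = 'o;'; at [23:27] match 'jt/z', group 1 = 'jt'.
Because there's exactly one group, `findall` drops the full match and keeps group 1 from each hit.

['u#.', 'b', 'o;', 'jt']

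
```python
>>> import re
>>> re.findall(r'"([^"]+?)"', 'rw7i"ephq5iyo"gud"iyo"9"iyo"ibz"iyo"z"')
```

Because there's exactly one group, `findall` drops the full match and keeps group 1 from each hit.

['ephq5iyo', 'iyo', 'iyo', 'iyo']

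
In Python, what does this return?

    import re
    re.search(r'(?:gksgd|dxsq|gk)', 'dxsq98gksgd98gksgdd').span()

`re.search` tries every starting position until one works.
The match spans [0:4] → 'dxsq'.

(0, 4)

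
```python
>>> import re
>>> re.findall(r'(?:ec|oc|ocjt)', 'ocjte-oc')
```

['oc', 'oc']

The regex engine tests alternatives in the order written; an earlier branch that matches wins even if a later one would match more.
Scanning left to right: at [0:2] → 'oc'; at [6:8] → 'oc'.
No capturing groups, so `findall` returns the 2 full match strings.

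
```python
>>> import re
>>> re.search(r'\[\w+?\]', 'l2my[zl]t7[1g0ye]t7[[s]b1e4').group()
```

`search` walks the string left to right and returns the first match it finds.
The match spans [4:8] → '[zl]'.

'[zl]'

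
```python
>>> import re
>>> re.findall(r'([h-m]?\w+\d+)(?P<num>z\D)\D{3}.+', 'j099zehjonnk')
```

[('j099', 'ze')]

Pattern: optionally a character in [h-m], then one or more of a word character, then one or more of a digit (captured); then a literal 'z', then a non-digit (captured as 'num'); then exactly 3 of a non-digit, then one or more of any character.
Scanning left to right: at [0:12] match 'j099zehjonnk', groups = ('j099', 'ze').
With 2 capturing groups, `findall` returns a 2-tuple per match.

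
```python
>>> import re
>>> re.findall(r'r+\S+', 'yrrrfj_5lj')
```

['rrrfj_5lj']

This matches one or more of a literal 'r'; then one or more of a non-whitespace character.
`findall` yields the raw match text (1 of them) because the pattern has no groups.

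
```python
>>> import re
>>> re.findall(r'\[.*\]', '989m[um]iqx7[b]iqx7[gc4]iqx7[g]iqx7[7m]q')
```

Matches: at [4:39] → '[um]iqx7[b]iqx7[gc4]iqx7[g]iqx7[7m]'.
Since nothing is captured, `findall` lists the 1 matched substring directly.

['[um]iqx7[b]iqx7[gc4]iqx7[g]iqx7[7m]']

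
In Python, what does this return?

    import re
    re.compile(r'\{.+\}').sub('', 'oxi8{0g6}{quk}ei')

`sub` substitutes '' at each match site.

'oxi8ei'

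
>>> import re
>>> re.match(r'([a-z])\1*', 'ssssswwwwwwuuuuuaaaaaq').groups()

('s',)

After group 1 captures some text, `\1` only succeeds where that same text appears again.
`re.match` won't scan ahead — the pattern has to work from the very first character.
The match spans [0:5] → 'sssss'.
Captured: group 1 = 's'.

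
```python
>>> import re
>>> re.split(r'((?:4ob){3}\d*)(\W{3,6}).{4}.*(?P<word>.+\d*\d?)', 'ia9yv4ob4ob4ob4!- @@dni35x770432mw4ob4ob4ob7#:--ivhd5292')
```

['ia9yv', '4ob4ob4ob4', '!- @@', '2', '']

The pattern matches the literal '4ob' repeated 3 times, then zero or more of a digit (captured); then 3 to 6 of a non-word character (captured); then exactly 4 of any character, then zero or more of any character; then one or more of any character, then zero or more of a digit, then optionally a digit (captured as 'word').
Because the pattern has a capturing group, `split` also inserts each captured text between the pieces.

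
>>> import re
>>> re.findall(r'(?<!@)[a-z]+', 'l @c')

['l']

The negative lookaround is zero-width — it rules out positions where the adjacent text would match, without consuming anything.
Matches: at [0:1] → 'l'.
No capturing groups, so `findall` returns the 1 full match string.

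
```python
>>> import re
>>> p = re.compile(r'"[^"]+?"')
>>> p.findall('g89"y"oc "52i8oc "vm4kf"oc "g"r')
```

['"y"', '"52i8oc "', '"oc "']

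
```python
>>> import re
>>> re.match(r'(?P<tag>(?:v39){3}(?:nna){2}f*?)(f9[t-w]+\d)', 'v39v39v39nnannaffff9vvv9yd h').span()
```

The pattern matches the literal 'v39' repeated 3 times, then the literal 'nna' repeated 2 times, then zero or more of the literal 'f' (lazy) (captured as 'tag'); then the literal 'f9', then one or more of a character in [t-w], then a digit (captured).
`re.match` only tries the pattern at the start of the string.
The match spans [0:24] → 'v39v39v39nnannaffff9vvv9'.
Captured: group 1 = 'v39v39v39nnannafff', group 2 = 'f9vvv9'.

(0, 24)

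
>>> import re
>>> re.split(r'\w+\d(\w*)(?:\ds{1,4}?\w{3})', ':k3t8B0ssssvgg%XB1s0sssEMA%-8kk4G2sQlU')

[':', 'B', 'vgg%', 's', 'MA%-', 'G', '']

With the lazy modifier that quantifier settles for the fewest repetitions that let the rest of the pattern succeed (the atoms after it are unaffected and can still be greedy).
Because the pattern has a capturing group, `split` also inserts each captured text between the pieces.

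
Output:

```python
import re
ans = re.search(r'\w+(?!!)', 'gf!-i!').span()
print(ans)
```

Because the assertion is negative and zero-width, positions next to the forbidden text are skipped.
`search` walks the string left to right and returns the first match it finds.
The match spans [0:1] → 'g'.

(0, 1)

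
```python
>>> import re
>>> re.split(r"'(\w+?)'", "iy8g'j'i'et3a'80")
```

['iy8g', 'j', 'i', 'et3a', '80']

`re.split` interleaves the captured-group text with the surrounding fragments.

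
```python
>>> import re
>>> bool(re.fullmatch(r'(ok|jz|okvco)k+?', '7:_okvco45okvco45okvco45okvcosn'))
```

False

`re.fullmatch` requires the pattern to consume the entire string.
Here the pattern can't cover the whole string, so the call returns None, and `bool(None)` is False.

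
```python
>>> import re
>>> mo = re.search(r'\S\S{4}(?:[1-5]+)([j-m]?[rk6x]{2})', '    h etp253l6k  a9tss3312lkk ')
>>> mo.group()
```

Pattern: a non-whitespace character, then exactly 4 of a non-whitespace character; then one or more of a character in [1-5] (non-capturing group); then optionally a character in [j-m], then exactly 2 of one of [rk6x] (captured).
`search` walks the string left to right and returns the first match it finds.
The match spans [6:15] → 'etp253l6k'.
Captured: group 1 = 'l6k'.

'etp253l6k'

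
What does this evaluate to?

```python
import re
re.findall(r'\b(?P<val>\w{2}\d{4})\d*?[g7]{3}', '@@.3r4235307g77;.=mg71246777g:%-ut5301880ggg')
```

With a single group, `findall` returns only what that group captured — 3 items.

['3r4235', 'mg7124', 'ut5301']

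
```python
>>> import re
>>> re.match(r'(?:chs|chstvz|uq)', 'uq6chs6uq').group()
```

`re.match` won't scan ahead — the pattern has to work from the very first character.
The match spans [0:2] → 'uq'.

'uq'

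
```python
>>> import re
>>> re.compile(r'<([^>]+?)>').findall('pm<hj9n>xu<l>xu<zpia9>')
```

Walking the string: at [2:8] match '<hj9n>', group 1 = 'hj9n'; at [10:13] match '<l>', group 1 = 'l'; at [15:22] match '<zpia9>', group 1 = 'zpia9'.
`findall` collects group 1 from each match (3 total).

['hj9n', 'l', 'zpia9']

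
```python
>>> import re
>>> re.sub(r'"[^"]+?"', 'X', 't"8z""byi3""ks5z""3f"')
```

'tXXXX'

Matches: at [1:5] → '"8z"'; at [5:11] → '"byi3"'; at [11:17] → '"ks5z"'; at [17:21] → '"3f"'.
Every occurrence is swapped for 'X'.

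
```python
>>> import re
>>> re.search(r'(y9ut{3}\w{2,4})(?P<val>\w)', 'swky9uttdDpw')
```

None

Pattern: the literal 'y9u', then exactly 3 of the literal 't', then 2 to 4 of a word character (captured); then a word character (captured as 'val').
`re.search` tries every starting position until one works.
Here the pattern never matches, so the call returns None.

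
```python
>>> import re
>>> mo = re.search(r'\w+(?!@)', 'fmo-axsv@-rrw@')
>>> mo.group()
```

A negative assertion filters positions out without eating any characters.
Unlike `match`, `search` isn't anchored — it looks for the pattern anywhere in the string.
The match spans [0:3] → 'fmo'.

'fmo'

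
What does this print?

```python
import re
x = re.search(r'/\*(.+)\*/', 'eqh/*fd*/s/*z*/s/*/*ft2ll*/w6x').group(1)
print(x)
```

fd*/s/*z*/s/*/*ft2ll

The match spans [3:27] → '/*fd*/s/*z*/s/*/*ft2ll*/'.
Captured: group 1 = 'fd*/s/*z*/s/*/*ft2ll'.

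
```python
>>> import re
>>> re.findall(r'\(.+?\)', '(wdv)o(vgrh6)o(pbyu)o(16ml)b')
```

['(wdv)', '(vgrh6)', '(pbyu)', '(16ml)']

A `+?`/`*?`/`{m,n}?` starts at its minimum and grows only as far as needed for what follows to match.
With no groups in the pattern, `findall` gives back each whole match — 4 here.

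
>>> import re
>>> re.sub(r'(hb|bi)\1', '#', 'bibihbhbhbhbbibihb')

After group 1 captures some text, `\1` only succeeds where that same text appears again.
Each match is replaced by '#'.

'####hb'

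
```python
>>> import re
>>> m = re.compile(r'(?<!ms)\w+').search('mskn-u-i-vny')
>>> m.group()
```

'mskn'

`(?!…)`/`(?<!…)` only lets a position through if the neighbouring text does NOT match; no characters are consumed.
`search` walks the string left to right and returns the first match it finds.
The match spans [0:4] → 'mskn'.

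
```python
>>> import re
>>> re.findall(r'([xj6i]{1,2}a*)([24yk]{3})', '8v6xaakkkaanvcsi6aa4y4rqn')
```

[('6xaa', 'kkk'), ('i6aa', '4y4')]

The pattern matches 1 to 2 of one of [xj6i], then zero or more of a literal 'a' (captured); then exactly 3 of one of [24yk] (captured).
2 groups means each result is a tuple of 2 captured strings — 2 here.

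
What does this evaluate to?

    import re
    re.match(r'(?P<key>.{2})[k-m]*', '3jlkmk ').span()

Pattern: exactly 2 of any character (captured as 'key'); then zero or more of a character in [k-m].
With `match`, the pattern is implicitly anchored at the beginning.
The match spans [0:6] → '3jlkmk'.
Captured: group 1 = '3j'.

(0, 6)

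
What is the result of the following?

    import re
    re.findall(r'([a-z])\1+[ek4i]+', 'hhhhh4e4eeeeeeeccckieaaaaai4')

['h', 'c', 'a']

`\1` is not a pattern — it's the concrete string captured by group 1, re-applied verbatim.
Walking the string: at [0:15] match 'hhhhh4e4eeeeeee', group 1 = 'h'; at [15:21] match 'ccckie', group 1 = 'c'; at [21:28] match 'aaaaai4', group 1 = 'a'.
With a single group, `findall` returns only what that group captured — 3 items.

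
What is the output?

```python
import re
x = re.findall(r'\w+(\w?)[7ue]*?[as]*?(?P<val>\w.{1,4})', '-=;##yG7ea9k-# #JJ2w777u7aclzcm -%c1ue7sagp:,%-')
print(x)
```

[('', 'k-# #'), ('', 'm -%c'), ('', 'p:,%-')]

This matches one or more of a word character; then optionally a word character (captured); then zero or more of one of [7ue] (lazy), then zero or more of one of [as] (lazy); then a word character, then 1 to 4 of any character (captured as 'val').
Matches: at [5:16] match 'yG7ea9k-# #', groups = ('', 'k-# #'); at [16:35] match 'JJ2w777u7aclzcm -%c', groups = ('', 'm -%c'); at [35:47] match '1ue7sagp:,%-', groups = ('', 'p:,%-').
With 2 capturing groups, `findall` returns a 2-tuple per match.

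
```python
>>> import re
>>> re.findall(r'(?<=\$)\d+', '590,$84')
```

Because the assertion is zero-width, the text it checks is not consumed and won't appear in the result.
Walking the string: at [5:7] → '84'.
No capturing groups, so `findall` returns the 1 full match string.

['84']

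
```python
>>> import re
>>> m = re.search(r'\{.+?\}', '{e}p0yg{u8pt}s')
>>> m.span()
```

A non-greedy quantifier consumes as few characters as it can — just enough that the remainder of the pattern still matches from where it stops; whatever follows it matches normally.
`search` walks the string left to right and returns the first match it finds.
The match spans [0:3] → '{e}'.

(0, 3)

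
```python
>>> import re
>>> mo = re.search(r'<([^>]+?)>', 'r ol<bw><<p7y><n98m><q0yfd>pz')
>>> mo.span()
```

The match spans [4:8] → '<bw>'.

(4, 8)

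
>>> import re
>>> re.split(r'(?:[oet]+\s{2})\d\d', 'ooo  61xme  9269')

The pattern matches one or more of one of [oet], then exactly 2 of whitespace (non-capturing group); then a digit, then a digit.
Matches to split on: at [0:7] → 'ooo  61'; at [9:14] → 'e  92'.
`split` removes every match and returns the 3 fragments in between.

['', 'xm', '69']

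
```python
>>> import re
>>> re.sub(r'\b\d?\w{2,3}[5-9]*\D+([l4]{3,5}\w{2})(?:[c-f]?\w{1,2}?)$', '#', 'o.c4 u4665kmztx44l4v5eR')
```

'o.c4 #'

This matches a word boundary (`\b`, zero-width); then optionally a digit, then 2 to 3 of a word character; then zero or more of a character in [5-9], then one or more of a non-digit; then 3 to 5 of one of [l4], then exactly 2 of a word character (captured); then optionally a character in [c-f], then 1 to 2 of a word character (lazy) (non-capturing group); then anchored at the end.
Each match is replaced by '#'.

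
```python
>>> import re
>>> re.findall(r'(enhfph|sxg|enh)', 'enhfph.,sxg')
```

Alternation isn't longest-match — the leftmost alternative that fits at this position is chosen.
Scanning left to right: at [0:6] match 'enhfph', group 1 = 'enhfph'; at [8:11] match 'sxg', group 1 = 'sxg'.
Because there's exactly one group, `findall` drops the full match and keeps group 1 from each hit.

['enhfph', 'sxg']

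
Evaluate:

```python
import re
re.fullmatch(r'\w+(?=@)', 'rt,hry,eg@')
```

The positive lookaround only admits positions where the adjacent text matches; those characters stay outside the span.
`re.fullmatch` is like wrapping the pattern in `^…$` (in single-line mode).
Here the string isn't matched end-to-end, so the call returns None.

None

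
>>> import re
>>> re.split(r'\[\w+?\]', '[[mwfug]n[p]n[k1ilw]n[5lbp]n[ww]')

Matches to split on: at [1:8] → '[mwfug]'; at [9:12] → '[p]'; at [13:20] → '[k1ilw]'; at [21:27] → '[5lbp]'; at [28:32] → '[ww]'.
Each match becomes a cut point; 6 segments remain.

['[', 'n', 'n', 'n', 'n', '']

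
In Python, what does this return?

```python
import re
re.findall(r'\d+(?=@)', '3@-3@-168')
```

['3', '3']

The `(?=…)`/`(?<=…)` assertion just peeks at neighbouring text; it doesn't advance the match position.
With no groups in the pattern, `findall` gives back each whole match — 2 here.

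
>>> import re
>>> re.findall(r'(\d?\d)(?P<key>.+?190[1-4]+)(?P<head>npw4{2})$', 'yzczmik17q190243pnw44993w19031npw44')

[('17', 'q190243pnw44993w19031', 'npw44')]

Pattern: optionally a digit, then a digit (captured); then one or more of any character (lazy), then the literal '190', then one or more of a character in [1-4] (captured as 'key'); then the literal 'npw', then exactly 2 of a literal '4' (captured as 'head'); then anchored at the end.
Scanning left to right: at [7:35] match '17q190243pnw44993w19031npw44', groups = ('17', 'q190243pnw44993w19031', 'npw44').
With 3 capturing groups, `findall` returns a 3-tuple per match.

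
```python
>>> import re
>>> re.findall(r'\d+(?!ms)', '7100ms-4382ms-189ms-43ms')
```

['710', '438', '18', '4']

Because the assertion is negative and zero-width, positions next to the forbidden text are skipped.
Since nothing is captured, `findall` lists the 4 matched substrings directly.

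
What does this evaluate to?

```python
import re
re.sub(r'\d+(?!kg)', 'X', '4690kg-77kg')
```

'X0kg-X7kg'

The negative lookaround is zero-width — it rules out positions where the adjacent text would match, without consuming anything.
Matches: at [0:3] → '469'; at [7:8] → '7'.
Each match is replaced by 'X'.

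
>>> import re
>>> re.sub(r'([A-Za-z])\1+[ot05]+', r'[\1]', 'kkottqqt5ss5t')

'[k][q][s]'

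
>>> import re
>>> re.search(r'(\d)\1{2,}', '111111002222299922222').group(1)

`\1` has to match the exact text group 1 already captured.
`re.search` scans for the first position where the pattern succeeds.
The match spans [0:6] → '111111'.
Captured: group 1 = '1'.

'1'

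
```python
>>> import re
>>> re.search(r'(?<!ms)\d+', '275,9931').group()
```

Because the assertion is negative and zero-width, positions next to the forbidden text are skipped.
`re.search` scans for the first position where the pattern succeeds.
The match spans [0:3] → '275'.

'275'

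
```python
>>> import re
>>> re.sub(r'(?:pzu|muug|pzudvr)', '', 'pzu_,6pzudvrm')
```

'_,6dvrm'

Branches in `(...|...)` are attempted left-to-right; the first branch that allows the whole pattern to succeed is taken.
Matches: at [0:3] → 'pzu'; at [6:9] → 'pzu'.
Every occurrence is swapped for ''.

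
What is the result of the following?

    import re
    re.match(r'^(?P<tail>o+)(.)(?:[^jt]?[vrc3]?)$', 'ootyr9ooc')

None

`re.match` only tries the pattern at the start of the string.
Here the pattern fails at index 0, so the call returns None.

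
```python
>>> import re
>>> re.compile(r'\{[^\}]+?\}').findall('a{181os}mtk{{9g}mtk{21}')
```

Scanning left to right: at [1:8] → '{181os}'; at [11:16] → '{{9g}'; at [19:23] → '{21}'.
With no groups in the pattern, `findall` gives back each whole match — 3 here.

['{181os}', '{{9g}', '{21}']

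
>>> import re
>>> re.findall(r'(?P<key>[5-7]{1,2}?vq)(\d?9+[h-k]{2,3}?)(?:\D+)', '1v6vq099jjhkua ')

[('6vq', '099jj')]

The pattern matches 1 to 2 of a character in [5-7] (lazy), then the literal 'vq' (captured as 'key'); then optionally a digit, then one or more of the literal '9', then 2 to 3 of a character in [h-k] (lazy) (captured); then one or more of a non-digit (non-capturing group).
Lazy quantifiers expand one character at a time until the remainder of the pattern can match.
Walking the string: at [2:15] match '6vq099jjhkua ', groups = ('6vq', '099jj').
`findall` packs the 2 group values into a tuple for every match.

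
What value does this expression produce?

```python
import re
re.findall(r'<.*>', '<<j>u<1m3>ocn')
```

['<<j>u<1m3>']

Scanning left to right: at [0:10] → '<<j>u<1m3>'.
Since nothing is captured, `findall` lists the 1 matched substring directly.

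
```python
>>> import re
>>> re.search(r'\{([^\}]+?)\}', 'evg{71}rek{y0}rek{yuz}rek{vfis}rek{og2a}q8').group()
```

`search` walks the string left to right and returns the first match it finds.
The match spans [3:7] → '{71}'.
Captured: group 1 = '71'.

'{71}'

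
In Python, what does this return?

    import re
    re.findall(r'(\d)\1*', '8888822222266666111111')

`\1` has to match the exact text group 1 already captured.
Because there's exactly one group, `findall` drops the full match and keeps group 1 from each hit.

['8', '2', '6', '1']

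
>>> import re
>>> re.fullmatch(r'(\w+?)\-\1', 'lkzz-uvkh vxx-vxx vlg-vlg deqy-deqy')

`fullmatch` succeeds only if the pattern covers the string from start to end.
Here there's no way to consume every character, so the call returns None.

None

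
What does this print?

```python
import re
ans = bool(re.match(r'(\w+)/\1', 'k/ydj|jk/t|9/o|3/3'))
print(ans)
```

False

After group 1 captures some text, `\1` only succeeds where that same text appears again.
`match` is anchored at position 0; if the pattern doesn't fit there, it returns None.
Here the string doesn't start with a match, so the call returns None, and `bool(None)` is False.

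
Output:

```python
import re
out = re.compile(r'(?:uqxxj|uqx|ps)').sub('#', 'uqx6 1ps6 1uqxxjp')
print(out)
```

#6 1#6 1#p

`|` is ordered: at each position the engine commits to the first alternative that works.
Matches: at [0:3] → 'uqx'; at [6:8] → 'ps'; at [11:16] → 'uqxxj'.
`sub` substitutes '#' at each match site.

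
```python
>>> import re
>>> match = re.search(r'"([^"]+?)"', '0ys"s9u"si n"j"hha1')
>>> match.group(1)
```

`re.search` tries every starting position until one works.
The match spans [3:8] → '"s9u"'.
Captured: group 1 = 's9u'.

's9u'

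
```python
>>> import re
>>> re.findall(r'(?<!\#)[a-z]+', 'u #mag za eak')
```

A negative assertion filters positions out without eating any characters.
Scanning left to right: at [0:1] → 'u'; at [4:6] → 'ag'; at [7:9] → 'za'; at [10:13] → 'eak'.
`findall` yields the raw match text (4 of them) because the pattern has no groups.

['u', 'ag', 'za', 'eak']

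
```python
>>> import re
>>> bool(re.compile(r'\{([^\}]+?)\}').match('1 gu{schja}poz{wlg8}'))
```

False

With `match`, the pattern is implicitly anchored at the beginning.
Here position 0 doesn't satisfy it, so the call returns None, and `bool(None)` is False.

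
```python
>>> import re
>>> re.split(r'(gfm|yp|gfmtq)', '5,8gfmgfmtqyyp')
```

['5,8', 'gfm', '', 'gfm', 'tqy', 'yp', '']

Alternation tries branches left to right and keeps the first one that lets the overall match succeed at that position.
Matches to split on: at [3:6] → 'gfm'; at [6:9] → 'gfm'; at [12:14] → 'yp'.
The group in the pattern means `split` returns the separators' captures alongside the pieces.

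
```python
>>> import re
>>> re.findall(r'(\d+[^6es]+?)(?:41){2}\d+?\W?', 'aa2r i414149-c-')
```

['2r i']

The pattern matches one or more of a digit, then one or more of any character except [6es] (lazy) (captured); then the literal '41' repeated 2 times, then one or more of a digit (lazy), then optionally a non-word character.
Matches: at [2:11] match '2r i41414', group 1 = '2r i'.
Because there's exactly one group, `findall` drops the full match and keeps group 1 from the one hit.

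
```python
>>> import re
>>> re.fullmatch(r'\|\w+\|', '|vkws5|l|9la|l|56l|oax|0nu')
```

`re.fullmatch` is like wrapping the pattern in `^…$` (in single-line mode).
Here there's no way to consume every character, so the call returns None.

None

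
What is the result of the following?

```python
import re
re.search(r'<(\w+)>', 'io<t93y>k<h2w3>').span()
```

(2, 8)

The match spans [2:8] → '<t93y>'.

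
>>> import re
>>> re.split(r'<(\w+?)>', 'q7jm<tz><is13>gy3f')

Matches to split on: at [4:8] → '<tz>'; at [8:14] → '<is13>'.
`re.split` interleaves the captured-group text with the surrounding fragments.

['q7jm', 'tz', '', 'is13', 'gy3f']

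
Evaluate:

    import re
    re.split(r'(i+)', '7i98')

Because the pattern has a capturing group, `split` also inserts each captured text between the pieces.

['7', 'i', '98']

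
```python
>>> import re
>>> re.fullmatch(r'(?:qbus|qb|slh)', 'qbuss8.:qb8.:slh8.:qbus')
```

For `fullmatch`, every character of the input must be accounted for by the pattern.
Here there's no way to consume every character, so the call returns None.

None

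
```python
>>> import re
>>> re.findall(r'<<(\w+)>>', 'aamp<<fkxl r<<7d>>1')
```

Scanning left to right: at [12:18] match '<<7d>>', group 1 = '7d'.
`findall` collects group 1 from the one match (1 total).

['7d']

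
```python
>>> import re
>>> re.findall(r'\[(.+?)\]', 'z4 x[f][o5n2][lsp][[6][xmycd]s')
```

['f', 'o5n2', 'lsp', '[6', 'xmycd']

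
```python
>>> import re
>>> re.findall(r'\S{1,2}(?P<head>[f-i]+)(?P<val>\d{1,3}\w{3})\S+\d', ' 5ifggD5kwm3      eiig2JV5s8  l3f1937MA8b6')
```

This matches 1 to 2 of a non-whitespace character; then one or more of a character in [f-i] (captured as 'head'); then 1 to 3 of a digit, then exactly 3 of a word character (captured as 'val'); then one or more of a non-whitespace character, then a digit.
Matches: at [18:28] match 'eiig2JV5s8', groups = ('ig', '2JV5'); at [30:42] match 'l3f1937MA8b6', groups = ('f', '1937MA').
Multiple groups make `findall` return tuples — one 2-tuple for each match.

[('ig', '2JV5'), ('f', '1937MA')]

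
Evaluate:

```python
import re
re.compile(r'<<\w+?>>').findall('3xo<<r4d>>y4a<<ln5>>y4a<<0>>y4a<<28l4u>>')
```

Matches: at [3:10] → '<<r4d>>'; at [13:20] → '<<ln5>>'; at [23:28] → '<<0>>'; at [31:40] → '<<28l4u>>'.
With no groups in the pattern, `findall` gives back each whole match — 4 here.

['<<r4d>>', '<<ln5>>', '<<0>>', '<<28l4u>>']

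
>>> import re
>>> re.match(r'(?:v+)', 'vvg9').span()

This matches one or more of a literal 'v' (non-capturing group).
`re.match` only tries the pattern at the start of the string.
The match spans [0:2] → 'vv'.

(0, 2)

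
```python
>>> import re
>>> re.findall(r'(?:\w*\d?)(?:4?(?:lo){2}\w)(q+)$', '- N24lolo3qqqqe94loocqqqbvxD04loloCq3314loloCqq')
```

Pattern: zero or more of a word character, then optionally a digit (non-capturing group); then optionally a literal '4', then the literal 'lo' repeated 2 times, then a word character (non-capturing group); then one or more of a literal 'q' (captured); then anchored at the end.
Walking the string: at [2:47] match 'N24lolo3qqqqe94loocqqqbvxD04loloCq3314loloCqq', group 1 = 'qq'.
With a single group, `findall` returns only what that group captured — 1 item.

['qq']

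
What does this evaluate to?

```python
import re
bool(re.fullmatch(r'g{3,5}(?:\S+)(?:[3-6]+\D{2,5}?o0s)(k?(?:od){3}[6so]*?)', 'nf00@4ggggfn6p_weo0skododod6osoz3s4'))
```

False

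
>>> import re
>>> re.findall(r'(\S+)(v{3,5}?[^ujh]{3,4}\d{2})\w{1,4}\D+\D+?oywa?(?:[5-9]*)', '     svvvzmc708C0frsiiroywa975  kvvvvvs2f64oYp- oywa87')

[('s', 'vvvzmc708'), ('kvv', 'vvvs2f64')]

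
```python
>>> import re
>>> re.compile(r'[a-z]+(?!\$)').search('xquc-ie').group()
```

`(?!…)`/`(?<!…)` only lets a position through if the neighbouring text does NOT match; no characters are consumed.
The match spans [0:4] → 'xquc'.

'xquc'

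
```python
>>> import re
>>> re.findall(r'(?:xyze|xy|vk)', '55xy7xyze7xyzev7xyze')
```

['xy', 'xyze', 'xyze', 'xyze']

Alternation isn't longest-match — the leftmost alternative that fits at this position is chosen.
With no groups in the pattern, `findall` gives back each whole match — 4 here.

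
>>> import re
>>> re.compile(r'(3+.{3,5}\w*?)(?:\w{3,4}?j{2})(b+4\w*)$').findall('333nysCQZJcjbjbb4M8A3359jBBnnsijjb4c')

[('333nysCQZJcjbjbb4M8A3359jBB', 'b4c')]

A `+?`/`*?`/`{m,n}?` starts at its minimum and grows only as far as needed for what follows to match.
Multiple groups make `findall` return tuples — one 2-tuple for the one match.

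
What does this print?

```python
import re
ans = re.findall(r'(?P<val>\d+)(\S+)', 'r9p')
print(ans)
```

[('9', 'p')]

2 groups means the one result is a tuple of 2 captured strings — 1 here.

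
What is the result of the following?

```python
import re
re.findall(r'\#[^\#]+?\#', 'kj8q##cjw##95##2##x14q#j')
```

Matches: at [5:10] → '#cjw#'; at [10:14] → '#95#'; at [14:17] → '#2#'; at [17:23] → '#x14q#'.
With no groups in the pattern, `findall` gives back each whole match — 4 here.

['#cjw#', '#95#', '#2#', '#x14q#']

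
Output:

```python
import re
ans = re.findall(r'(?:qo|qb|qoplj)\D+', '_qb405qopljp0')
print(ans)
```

['qopljp']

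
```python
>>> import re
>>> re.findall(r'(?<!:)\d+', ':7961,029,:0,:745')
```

['961', '029', '45']

The negative lookahead/lookbehind blocks any match where the forbidden context is present.
Since nothing is captured, `findall` lists the 3 matched substrings directly.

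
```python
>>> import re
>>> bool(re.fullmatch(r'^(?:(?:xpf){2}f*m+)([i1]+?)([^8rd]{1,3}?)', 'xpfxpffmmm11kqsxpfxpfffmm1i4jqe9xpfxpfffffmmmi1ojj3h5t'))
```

The pattern matches anchored at the start of the string; then the literal 'xpf' repeated 2 times, then zero or more of a literal 'f', then one or more of a literal 'm' (non-capturing group); then one or more of one of [i1] (lazy) (captured); then 1 to 3 of any character except [8rd] (lazy) (captured).
`re.fullmatch` requires the pattern to consume the entire string.
Here the pattern can't cover the whole string, so the call returns None, and `bool(None)` is False.

False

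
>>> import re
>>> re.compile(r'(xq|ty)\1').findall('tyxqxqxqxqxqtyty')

The backreference `\1` re-matches whatever the first group consumed, character for character.
Matches: at [2:6] match 'xqxq', group 1 = 'xq'; at [6:10] match 'xqxq', group 1 = 'xq'; at [12:16] match 'tyty', group 1 = 'ty'.
Because there's exactly one group, `findall` drops the full match and keeps group 1 from each hit.

['xq', 'xq', 'ty']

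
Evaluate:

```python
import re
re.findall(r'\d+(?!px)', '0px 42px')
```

['4']

`(?!…)`/`(?<!…)` only lets a position through if the neighbouring text does NOT match; no characters are consumed.
Walking the string: at [4:5] → '4'.
Since nothing is captured, `findall` lists the 1 matched substring directly.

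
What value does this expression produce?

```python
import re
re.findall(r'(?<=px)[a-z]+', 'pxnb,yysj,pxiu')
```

The `(?=…)`/`(?<=…)` assertion just peeks at neighbouring text; it doesn't advance the match position.
Matches: at [2:4] → 'nb'; at [12:14] → 'iu'.
No capturing groups, so `findall` returns the 2 full match strings.

['nb', 'iu']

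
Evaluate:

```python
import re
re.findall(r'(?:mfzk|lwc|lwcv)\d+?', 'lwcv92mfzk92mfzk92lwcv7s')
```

Since nothing is captured, `findall` lists the 4 matched substrings directly.

['lwcv9', 'mfzk9', 'mfzk9', 'lwcv7']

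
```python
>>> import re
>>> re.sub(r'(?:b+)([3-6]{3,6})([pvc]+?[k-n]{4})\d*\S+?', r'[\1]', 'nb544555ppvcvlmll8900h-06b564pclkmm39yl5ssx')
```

'n[544555]-06[564]l5ssx'

A `+?`/`*?`/`{m,n}?` starts at its minimum and grows only as far as needed for what follows to match.
Each match is replaced using the text its own group 1 captured.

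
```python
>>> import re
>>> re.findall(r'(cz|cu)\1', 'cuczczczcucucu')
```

['cz', 'cu']

The backreference `\1` re-matches whatever the first group consumed, character for character.
Matches: at [2:6] match 'czcz', group 1 = 'cz'; at [8:12] match 'cucu', group 1 = 'cu'.
One capturing group, so `findall` returns just the captured substring from each match — 2 in all.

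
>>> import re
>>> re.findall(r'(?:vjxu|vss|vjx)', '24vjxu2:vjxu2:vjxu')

['vjxu', 'vjxu', 'vjxu']

`|` is ordered: at each position the engine commits to the first alternative that works.
Matches: at [2:6] → 'vjxu'; at [8:12] → 'vjxu'; at [14:18] → 'vjxu'.
Since nothing is captured, `findall` lists the 3 matched substrings directly.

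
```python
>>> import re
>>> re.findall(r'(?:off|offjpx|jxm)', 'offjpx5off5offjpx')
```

['off', 'off', 'off']

Alternation isn't longest-match — the leftmost alternative that fits at this position is chosen.
With no groups in the pattern, `findall` gives back each whole match — 3 here.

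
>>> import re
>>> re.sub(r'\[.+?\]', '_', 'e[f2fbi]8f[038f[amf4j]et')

'e_8f_et'

`sub` substitutes '_' at each match site.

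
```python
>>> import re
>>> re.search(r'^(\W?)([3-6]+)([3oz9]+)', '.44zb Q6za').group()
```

'.44z'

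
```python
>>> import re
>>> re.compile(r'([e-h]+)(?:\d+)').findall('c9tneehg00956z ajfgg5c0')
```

The pattern matches one or more of a character in [e-h] (captured); then one or more of a digit (non-capturing group).
Matches: at [4:13] match 'eehg00956', group 1 = 'eehg'; at [17:21] match 'fgg5', group 1 = 'fgg'.
Because there's exactly one group, `findall` drops the full match and keeps group 1 from each hit.

['eehg', 'fgg']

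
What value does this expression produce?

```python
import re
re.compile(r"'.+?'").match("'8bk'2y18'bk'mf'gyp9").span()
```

`re.match` won't scan ahead — the pattern has to work from the very first character.
The match spans [0:5] → "'8bk'".

(0, 5)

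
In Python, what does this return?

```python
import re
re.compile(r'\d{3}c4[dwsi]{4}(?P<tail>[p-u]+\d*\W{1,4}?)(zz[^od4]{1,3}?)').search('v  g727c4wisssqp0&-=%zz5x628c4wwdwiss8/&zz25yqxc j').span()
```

The pattern matches exactly 3 of a digit, then the literal 'c4', then exactly 4 of one of [dwsi]; then one or more of a character in [p-u], then zero or more of a digit, then 1 to 4 of a non-word character (lazy) (captured as 'tail'); then the literal 'zz', then 1 to 3 of any character except [od4] (lazy) (captured).
`re.search` tries every starting position until one works.
The match spans [4:24] → '727c4wisssqp0&-=%zz5'.
Captured: group 1 = 'sqp0&-=%', group 2 = 'zz5'.

(4, 24)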